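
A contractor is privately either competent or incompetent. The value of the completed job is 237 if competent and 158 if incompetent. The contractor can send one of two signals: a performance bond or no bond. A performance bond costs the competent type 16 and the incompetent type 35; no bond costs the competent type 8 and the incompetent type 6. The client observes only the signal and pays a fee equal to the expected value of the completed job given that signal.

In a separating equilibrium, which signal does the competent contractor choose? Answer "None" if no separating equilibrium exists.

None

Try competent → bond, incompetent → no bond:
  Under separation the client infers type exactly: bond → competent (pays 237), no bond → incompetent (pays 158).
  Competent: bond gives 237 − 16 = 221; no bond gives 158 − 8 = 150. No deviation. ✓
  Incompetent: no bond gives 158 − 6 = 152; bond gives 237 − 35 = 202. Would deviate. ✗
Try competent → no bond, incompetent → bond:
  Under separation the client infers type exactly: no bond → competent (pays 237), bond → incompetent (pays 158).
  Competent: no bond gives 237 − 8 = 229; bond gives 158 − 16 = 142. No deviation. ✓
  Incompetent: bond gives 158 − 35 = 123; no bond gives 237 − 6 = 231. Would deviate. ✗
Neither assignment is incentive-compatible.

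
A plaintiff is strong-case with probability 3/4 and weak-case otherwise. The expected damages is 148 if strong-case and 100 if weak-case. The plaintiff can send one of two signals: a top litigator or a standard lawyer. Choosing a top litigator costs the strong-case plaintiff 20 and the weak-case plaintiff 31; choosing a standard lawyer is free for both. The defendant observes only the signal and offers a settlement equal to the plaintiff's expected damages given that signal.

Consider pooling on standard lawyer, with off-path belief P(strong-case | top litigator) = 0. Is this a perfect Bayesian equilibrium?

Yes

At the pooled signal (standard lawyer) the defendant holds the prior 3/4 and pays 3/4·148 + 1/4·100 = 136. Off-path (top litigator) belief 0 gives 0·148 + 1·100 = 100.
Strong-case: standard lawyer gives 136 − 0 = 136; top litigator gives 100 − 20 = 80. Stays. ✓
Weak-case: standard lawyer gives 136 − 0 = 136; top litigator gives 100 − 31 = 69. Stays. ✓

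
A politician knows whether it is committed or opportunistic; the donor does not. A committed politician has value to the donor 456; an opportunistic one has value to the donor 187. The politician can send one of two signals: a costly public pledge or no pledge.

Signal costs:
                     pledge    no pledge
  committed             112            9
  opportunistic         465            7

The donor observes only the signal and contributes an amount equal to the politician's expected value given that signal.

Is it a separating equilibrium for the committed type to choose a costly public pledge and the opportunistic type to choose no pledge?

Under separation the donor infers type exactly: pledge → committed (pays 456), no pledge → opportunistic (pays 187).
Committed: pledge gives 456 − 112 = 344; no pledge gives 187 − 9 = 178. No deviation. ✓
Opportunistic: no pledge gives 187 − 7 = 180; pledge gives 456 − 465 = -9. No deviation. ✓
Neither type gains from mimicking the other.

Yes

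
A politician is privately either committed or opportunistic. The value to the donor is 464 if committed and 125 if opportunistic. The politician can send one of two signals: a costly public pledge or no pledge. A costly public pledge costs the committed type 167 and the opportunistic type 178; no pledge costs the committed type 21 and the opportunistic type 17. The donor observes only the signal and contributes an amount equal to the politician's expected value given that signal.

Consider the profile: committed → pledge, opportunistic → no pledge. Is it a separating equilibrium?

Under separation the donor infers type exactly: pledge → committed (pays 464), no pledge → opportunistic (pays 125).
Committed: pledge gives 464 − 167 = 297; no pledge gives 125 − 21 = 104. No deviation. ✓
Opportunistic: no pledge gives 125 − 17 = 108; pledge gives 464 − 178 = 286. Would deviate. ✗

No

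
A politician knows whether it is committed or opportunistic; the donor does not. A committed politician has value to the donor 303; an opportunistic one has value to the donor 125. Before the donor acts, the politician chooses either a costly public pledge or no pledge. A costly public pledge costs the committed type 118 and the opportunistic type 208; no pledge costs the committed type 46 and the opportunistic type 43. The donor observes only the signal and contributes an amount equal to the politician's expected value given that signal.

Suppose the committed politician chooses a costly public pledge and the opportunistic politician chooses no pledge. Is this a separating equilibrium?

No

If types separate, pledge earns payment 303 and no pledge earns 125.
Committed: pledge gives 303 − 118 = 185; no pledge gives 125 − 46 = 79. No deviation. ✓
Opportunistic: no pledge gives 125 − 43 = 82; pledge gives 303 − 208 = 95. Would deviate. ✗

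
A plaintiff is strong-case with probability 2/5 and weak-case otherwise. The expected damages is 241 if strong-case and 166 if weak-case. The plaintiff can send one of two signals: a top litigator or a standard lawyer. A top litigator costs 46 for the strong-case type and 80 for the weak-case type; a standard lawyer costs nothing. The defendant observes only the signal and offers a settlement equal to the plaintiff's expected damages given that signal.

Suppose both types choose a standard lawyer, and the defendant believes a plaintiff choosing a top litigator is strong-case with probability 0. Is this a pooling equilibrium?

On the equilibrium path (standard lawyer) the defendant holds the prior 2/5 and pays 2/5·241 + 3/5·166 = 196. Off-path (top litigator) belief 0 gives 0·241 + 1·166 = 166.
Strong-case: standard lawyer gives 196 − 0 = 196; top litigator gives 166 − 46 = 120. Stays. ✓
Weak-case: standard lawyer gives 196 − 0 = 196; top litigator gives 166 − 80 = 86. Stays. ✓
Beliefs are Bayes-consistent on-path and both types best-respond.

Yes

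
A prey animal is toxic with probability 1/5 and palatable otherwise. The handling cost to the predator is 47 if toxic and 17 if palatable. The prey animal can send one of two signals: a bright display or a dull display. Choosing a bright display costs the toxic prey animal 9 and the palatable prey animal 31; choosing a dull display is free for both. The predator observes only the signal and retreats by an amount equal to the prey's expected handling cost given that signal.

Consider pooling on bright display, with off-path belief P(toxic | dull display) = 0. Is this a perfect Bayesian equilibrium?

No

On the equilibrium path (bright display) the predator holds the prior 1/5 and pays 1/5·47 + 4/5·17 = 23. Off-path (dull display) belief 0 gives 0·47 + 1·17 = 17.
Toxic: bright display gives 23 − 9 = 14; dull display gives 17 − 0 = 17. Deviates. ✗
Palatable: bright display gives 23 − 31 = -8; dull display gives 17 − 0 = 17. Deviates. ✗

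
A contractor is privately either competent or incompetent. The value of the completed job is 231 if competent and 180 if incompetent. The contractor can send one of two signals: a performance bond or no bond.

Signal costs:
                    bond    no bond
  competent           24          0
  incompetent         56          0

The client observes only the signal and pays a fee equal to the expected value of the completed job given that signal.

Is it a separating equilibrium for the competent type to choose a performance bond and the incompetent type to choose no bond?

Yes

If types separate, bond earns payment 231 and no bond earns 180.
Competent: bond gives 231 − 24 = 207; no bond gives 180 − 0 = 180. No deviation. ✓
Incompetent: no bond gives 180 − 0 = 180; bond gives 231 − 56 = 175. No deviation. ✓
Neither type gains from mimicking the other.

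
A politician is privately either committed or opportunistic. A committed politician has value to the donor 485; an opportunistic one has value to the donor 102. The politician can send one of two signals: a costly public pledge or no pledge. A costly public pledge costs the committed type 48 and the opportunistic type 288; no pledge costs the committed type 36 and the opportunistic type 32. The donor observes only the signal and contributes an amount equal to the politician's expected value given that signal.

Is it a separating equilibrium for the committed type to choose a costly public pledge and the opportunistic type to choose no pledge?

No

If types separate, pledge earns payment 485 and no pledge earns 102.
Committed: pledge gives 485 − 48 = 437; no pledge gives 102 − 36 = 66. No deviation. ✓
Opportunistic: no pledge gives 102 − 32 = 70; pledge gives 485 − 288 = 197. Would deviate. ✗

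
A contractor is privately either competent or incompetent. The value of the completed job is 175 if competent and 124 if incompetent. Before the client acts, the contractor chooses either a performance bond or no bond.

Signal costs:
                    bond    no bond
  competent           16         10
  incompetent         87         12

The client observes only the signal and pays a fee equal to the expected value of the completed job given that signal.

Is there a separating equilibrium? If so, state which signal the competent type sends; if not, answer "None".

bond

Try competent → bond, incompetent → no bond:
  If types separate, bond earns payment 175 and no bond earns 124.
  Competent: bond gives 175 − 16 = 159; no bond gives 124 − 10 = 114. No deviation. ✓
  Incompetent: no bond gives 124 − 12 = 112; bond gives 175 − 87 = 88. No deviation. ✓
Both hold — the competent type sends bond.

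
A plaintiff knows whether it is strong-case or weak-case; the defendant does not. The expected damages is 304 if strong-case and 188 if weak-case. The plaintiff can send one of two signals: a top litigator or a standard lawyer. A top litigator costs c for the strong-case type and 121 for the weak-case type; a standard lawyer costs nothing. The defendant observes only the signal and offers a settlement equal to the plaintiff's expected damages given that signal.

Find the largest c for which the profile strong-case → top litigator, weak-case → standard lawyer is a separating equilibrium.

116

Under separation: top litigator → strong-case (pays 304); standard lawyer → weak-case (pays 188).
Weak-case: 188 − 0 = 188 ≥ 304 − 121 = 183. Holds regardless of c. ✓
Strong-case: 304 − c ≥ 188 − 0, so c ≤ 304 − 188 = 116.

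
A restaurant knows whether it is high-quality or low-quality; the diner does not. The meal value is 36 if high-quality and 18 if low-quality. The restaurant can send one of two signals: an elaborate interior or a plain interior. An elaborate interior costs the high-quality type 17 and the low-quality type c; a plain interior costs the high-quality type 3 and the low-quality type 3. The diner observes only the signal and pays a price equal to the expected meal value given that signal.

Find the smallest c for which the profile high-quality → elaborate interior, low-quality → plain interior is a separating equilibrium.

Under separation: elaborate interior → high-quality (pays 36); plain interior → low-quality (pays 18).
High-quality: 36 − 17 = 19 ≥ 18 − 3 = 15. Holds regardless of c. ✓
Low-quality: 18 − 3 ≥ 36 − c, so c ≥ 36 − 15 = 21.

21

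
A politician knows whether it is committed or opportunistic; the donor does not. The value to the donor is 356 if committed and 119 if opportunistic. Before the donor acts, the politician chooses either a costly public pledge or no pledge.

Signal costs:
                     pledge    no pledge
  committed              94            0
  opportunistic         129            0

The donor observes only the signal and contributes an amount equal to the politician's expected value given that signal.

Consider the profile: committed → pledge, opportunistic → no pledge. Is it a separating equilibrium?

No

If types separate, pledge earns payment 356 and no pledge earns 119.
Committed: pledge gives 356 − 94 = 262; no pledge gives 119 − 0 = 119. No deviation. ✓
Opportunistic: no pledge gives 119 − 0 = 119; pledge gives 356 − 129 = 227. Would deviate. ✗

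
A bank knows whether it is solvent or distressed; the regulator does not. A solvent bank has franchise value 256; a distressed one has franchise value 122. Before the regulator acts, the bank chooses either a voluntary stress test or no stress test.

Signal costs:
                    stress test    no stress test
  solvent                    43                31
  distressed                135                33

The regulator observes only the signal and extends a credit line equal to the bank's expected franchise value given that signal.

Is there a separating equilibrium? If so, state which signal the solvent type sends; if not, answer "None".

Try solvent → stress test, distressed → no stress test:
  If types separate, stress test earns payment 256 and no stress test earns 122.
  Solvent: stress test gives 256 − 43 = 213; no stress test gives 122 − 31 = 91. No deviation. ✓
  Distressed: no stress test gives 122 − 33 = 89; stress test gives 256 − 135 = 121. Would deviate. ✗
Try solvent → no stress test, distressed → stress test:
  If types separate, no stress test earns payment 256 and stress test earns 122.
  Solvent: no stress test gives 256 − 31 = 225; stress test gives 122 − 43 = 79. No deviation. ✓
  Distressed: stress test gives 122 − 135 = -13; no stress test gives 256 − 33 = 223. Would deviate. ✗
Neither assignment is incentive-compatible.

None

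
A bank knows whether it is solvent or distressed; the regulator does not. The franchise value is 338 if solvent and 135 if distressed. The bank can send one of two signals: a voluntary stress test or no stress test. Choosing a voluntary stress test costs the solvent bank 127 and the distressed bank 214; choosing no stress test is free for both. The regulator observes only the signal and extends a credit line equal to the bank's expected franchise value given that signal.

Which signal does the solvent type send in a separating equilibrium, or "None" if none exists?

Try solvent → stress test, distressed → no stress test:
  Under separation the regulator infers type exactly: stress test → solvent (pays 338), no stress test → distressed (pays 135).
  Solvent: stress test gives 338 − 127 = 211; no stress test gives 135 − 0 = 135. No deviation. ✓
  Distressed: no stress test gives 135 − 0 = 135; stress test gives 338 − 214 = 124. No deviation. ✓
Both hold — the solvent type sends stress test.

stress test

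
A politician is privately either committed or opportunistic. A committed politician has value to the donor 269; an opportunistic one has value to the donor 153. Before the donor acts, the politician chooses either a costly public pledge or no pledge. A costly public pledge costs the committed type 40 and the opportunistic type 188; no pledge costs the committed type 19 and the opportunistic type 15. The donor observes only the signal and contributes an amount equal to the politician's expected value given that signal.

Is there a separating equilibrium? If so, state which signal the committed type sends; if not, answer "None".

pledge

Try committed → pledge, opportunistic → no pledge:
  Under separation the donor infers type exactly: pledge → committed (pays 269), no pledge → opportunistic (pays 153).
  Committed: pledge gives 269 − 40 = 229; no pledge gives 153 − 19 = 134. No deviation. ✓
  Opportunistic: no pledge gives 153 − 15 = 138; pledge gives 269 − 188 = 81. No deviation. ✓
Both hold — the committed type sends pledge.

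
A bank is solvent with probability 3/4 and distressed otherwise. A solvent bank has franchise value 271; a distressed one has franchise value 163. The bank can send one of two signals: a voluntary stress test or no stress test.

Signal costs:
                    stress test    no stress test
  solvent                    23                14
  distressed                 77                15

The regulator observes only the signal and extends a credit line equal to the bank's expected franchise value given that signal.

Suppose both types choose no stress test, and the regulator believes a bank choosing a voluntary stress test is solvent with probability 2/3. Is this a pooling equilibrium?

Yes

At the pooled signal (no stress test) the regulator holds the prior 3/4 and pays 3/4·271 + 1/4·163 = 244. Off-path (stress test) belief 2/3 gives 2/3·271 + 1/3·163 = 235.
Solvent: no stress test gives 244 − 14 = 230; stress test gives 235 − 23 = 212. Stays. ✓
Distressed: no stress test gives 244 − 15 = 229; stress test gives 235 − 77 = 158. Stays. ✓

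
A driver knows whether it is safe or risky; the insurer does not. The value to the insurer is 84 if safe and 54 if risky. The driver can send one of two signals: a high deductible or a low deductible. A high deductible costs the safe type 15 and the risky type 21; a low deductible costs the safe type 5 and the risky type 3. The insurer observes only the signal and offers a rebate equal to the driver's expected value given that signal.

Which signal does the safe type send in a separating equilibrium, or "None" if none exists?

None

Try safe → high deductible, risky → low deductible:
  If types separate, high deductible earns payment 84 and low deductible earns 54.
  Safe: high deductible gives 84 − 15 = 69; low deductible gives 54 − 5 = 49. No deviation. ✓
  Risky: low deductible gives 54 − 3 = 51; high deductible gives 84 − 21 = 63. Would deviate. ✗
Try safe → low deductible, risky → high deductible:
  If types separate, low deductible earns payment 84 and high deductible earns 54.
  Safe: low deductible gives 84 − 5 = 79; high deductible gives 54 − 15 = 39. No deviation. ✓
  Risky: high deductible gives 54 − 21 = 33; low deductible gives 84 − 3 = 81. Would deviate. ✗
Neither assignment is incentive-compatible.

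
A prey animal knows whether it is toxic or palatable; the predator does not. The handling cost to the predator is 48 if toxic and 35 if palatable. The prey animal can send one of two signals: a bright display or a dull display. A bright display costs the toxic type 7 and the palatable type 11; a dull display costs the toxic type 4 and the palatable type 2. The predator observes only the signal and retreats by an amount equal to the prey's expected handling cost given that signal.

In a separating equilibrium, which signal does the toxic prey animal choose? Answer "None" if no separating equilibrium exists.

Try toxic → bright display, palatable → dull display:
  If types separate, bright display earns payment 48 and dull display earns 35.
  Toxic: bright display gives 48 − 7 = 41; dull display gives 35 − 4 = 31. No deviation. ✓
  Palatable: dull display gives 35 − 2 = 33; bright display gives 48 − 11 = 37. Would deviate. ✗
Try toxic → dull display, palatable → bright display:
  If types separate, dull display earns payment 48 and bright display earns 35.
  Toxic: dull display gives 48 − 4 = 44; bright display gives 35 − 7 = 28. No deviation. ✓
  Palatable: bright display gives 35 − 11 = 24; dull display gives 48 − 2 = 46. Would deviate. ✗
Neither assignment is incentive-compatible.

None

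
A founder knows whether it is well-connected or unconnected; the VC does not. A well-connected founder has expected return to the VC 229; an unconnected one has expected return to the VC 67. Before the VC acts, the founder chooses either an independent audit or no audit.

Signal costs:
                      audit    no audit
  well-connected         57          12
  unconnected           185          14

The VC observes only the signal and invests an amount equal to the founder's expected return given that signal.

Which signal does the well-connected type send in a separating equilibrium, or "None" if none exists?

audit

Try well-connected → audit, unconnected → no audit:
  Under separation the VC infers type exactly: audit → well-connected (pays 229), no audit → unconnected (pays 67).
  Well-connected: audit gives 229 − 57 = 172; no audit gives 67 − 12 = 55. No deviation. ✓
  Unconnected: no audit gives 67 − 14 = 53; audit gives 229 − 185 = 44. No deviation. ✓
Both hold — the well-connected type sends audit.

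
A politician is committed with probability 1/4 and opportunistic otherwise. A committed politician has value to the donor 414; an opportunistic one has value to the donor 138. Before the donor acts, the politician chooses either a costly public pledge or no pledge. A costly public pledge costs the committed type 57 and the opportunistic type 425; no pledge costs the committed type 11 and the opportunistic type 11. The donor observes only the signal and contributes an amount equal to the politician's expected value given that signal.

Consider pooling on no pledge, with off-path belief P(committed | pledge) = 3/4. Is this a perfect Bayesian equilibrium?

At the pooled signal (no pledge) the donor holds the prior 1/4 and pays 1/4·414 + 3/4·138 = 207. Off-path (pledge) belief 3/4 gives 3/4·414 + 1/4·138 = 345.
Committed: no pledge gives 207 − 11 = 196; pledge gives 345 − 57 = 288. Deviates. ✗
Opportunistic: no pledge gives 207 − 11 = 196; pledge gives 345 − 425 = -80. Stays. ✓

No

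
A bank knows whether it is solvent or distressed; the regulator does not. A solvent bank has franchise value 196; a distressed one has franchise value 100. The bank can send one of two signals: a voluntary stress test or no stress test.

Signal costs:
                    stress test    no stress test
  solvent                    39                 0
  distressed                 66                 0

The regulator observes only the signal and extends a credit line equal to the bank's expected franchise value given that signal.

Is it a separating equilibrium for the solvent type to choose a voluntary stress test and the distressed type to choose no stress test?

No

If types separate, stress test earns payment 196 and no stress test earns 100.
Solvent: stress test gives 196 − 39 = 157; no stress test gives 100 − 0 = 100. No deviation. ✓
Distressed: no stress test gives 100 − 0 = 100; stress test gives 196 − 66 = 130. Would deviate. ✗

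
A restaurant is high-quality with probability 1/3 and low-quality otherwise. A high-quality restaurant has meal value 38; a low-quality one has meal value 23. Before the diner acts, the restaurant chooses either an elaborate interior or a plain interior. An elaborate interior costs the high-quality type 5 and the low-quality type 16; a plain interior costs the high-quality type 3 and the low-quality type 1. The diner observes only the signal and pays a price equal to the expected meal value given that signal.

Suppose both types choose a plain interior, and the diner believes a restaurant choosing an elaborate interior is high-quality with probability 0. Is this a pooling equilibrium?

Yes

On the equilibrium path (plain interior) the diner holds the prior 1/3 and pays 1/3·38 + 2/3·23 = 28. Off-path (elaborate interior) belief 0 gives 0·38 + 1·23 = 23.
High-quality: plain interior gives 28 − 3 = 25; elaborate interior gives 23 − 5 = 18. Stays. ✓
Low-quality: plain interior gives 28 − 1 = 27; elaborate interior gives 23 − 16 = 7. Stays. ✓
Beliefs are Bayes-consistent on-path and both types best-respond.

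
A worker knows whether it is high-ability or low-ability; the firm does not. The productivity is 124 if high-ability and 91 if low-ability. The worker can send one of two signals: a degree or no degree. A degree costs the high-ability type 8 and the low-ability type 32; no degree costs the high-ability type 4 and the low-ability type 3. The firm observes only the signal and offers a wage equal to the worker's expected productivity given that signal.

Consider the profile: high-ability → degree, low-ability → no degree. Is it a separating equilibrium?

No

Under separation the firm infers type exactly: degree → high-ability (pays 124), no degree → low-ability (pays 91).
High-ability: degree gives 124 − 8 = 116; no degree gives 91 − 4 = 87. No deviation. ✓
Low-ability: no degree gives 91 − 3 = 88; degree gives 124 − 32 = 92. Would deviate. ✗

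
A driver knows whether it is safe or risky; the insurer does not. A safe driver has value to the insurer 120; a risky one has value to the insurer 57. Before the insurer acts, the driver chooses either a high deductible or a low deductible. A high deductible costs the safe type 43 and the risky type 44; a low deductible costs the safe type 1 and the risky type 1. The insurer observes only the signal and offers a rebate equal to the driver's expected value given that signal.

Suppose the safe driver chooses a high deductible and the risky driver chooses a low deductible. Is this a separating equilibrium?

No

Under separation the insurer infers type exactly: high deductible → safe (pays 120), low deductible → risky (pays 57).
Safe: high deductible gives 120 − 43 = 77; low deductible gives 57 − 1 = 56. No deviation. ✓
Risky: low deductible gives 57 − 1 = 56; high deductible gives 120 − 44 = 76. Would deviate. ✗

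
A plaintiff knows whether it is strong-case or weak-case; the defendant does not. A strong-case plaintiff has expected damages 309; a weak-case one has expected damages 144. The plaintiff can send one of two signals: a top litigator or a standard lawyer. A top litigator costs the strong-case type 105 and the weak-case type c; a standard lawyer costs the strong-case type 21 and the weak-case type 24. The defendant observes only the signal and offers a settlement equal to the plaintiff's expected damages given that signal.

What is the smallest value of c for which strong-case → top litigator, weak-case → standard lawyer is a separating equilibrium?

Under separation: top litigator → strong-case (pays 309); standard lawyer → weak-case (pays 144).
Strong-case: 309 − 105 = 204 ≥ 144 − 21 = 123. Holds regardless of c. ✓
Weak-case: 144 − 24 ≥ 309 − c, so c ≥ 309 − 120 = 189.

189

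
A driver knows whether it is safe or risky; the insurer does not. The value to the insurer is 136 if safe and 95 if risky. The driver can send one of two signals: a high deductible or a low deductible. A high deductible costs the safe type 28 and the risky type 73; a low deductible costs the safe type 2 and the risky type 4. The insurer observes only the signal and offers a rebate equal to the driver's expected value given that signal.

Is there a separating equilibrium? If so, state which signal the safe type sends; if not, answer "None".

high deductible

Try safe → high deductible, risky → low deductible:
  If types separate, high deductible earns payment 136 and low deductible earns 95.
  Safe: high deductible gives 136 − 28 = 108; low deductible gives 95 − 2 = 93. No deviation. ✓
  Risky: low deductible gives 95 − 4 = 91; high deductible gives 136 − 73 = 63. No deviation. ✓
Both hold — the safe type sends high deductible.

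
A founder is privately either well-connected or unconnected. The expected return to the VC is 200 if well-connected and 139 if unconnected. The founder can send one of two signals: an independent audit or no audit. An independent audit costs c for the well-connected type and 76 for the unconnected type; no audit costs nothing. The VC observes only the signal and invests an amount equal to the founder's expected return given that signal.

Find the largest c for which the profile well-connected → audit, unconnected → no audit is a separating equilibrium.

61

Under separation: audit → well-connected (pays 200); no audit → unconnected (pays 139).
Unconnected: 139 − 0 = 139 ≥ 200 − 76 = 124. Holds regardless of c. ✓
Well-connected: 200 − c ≥ 139 − 0, so c ≤ 200 − 139 = 61.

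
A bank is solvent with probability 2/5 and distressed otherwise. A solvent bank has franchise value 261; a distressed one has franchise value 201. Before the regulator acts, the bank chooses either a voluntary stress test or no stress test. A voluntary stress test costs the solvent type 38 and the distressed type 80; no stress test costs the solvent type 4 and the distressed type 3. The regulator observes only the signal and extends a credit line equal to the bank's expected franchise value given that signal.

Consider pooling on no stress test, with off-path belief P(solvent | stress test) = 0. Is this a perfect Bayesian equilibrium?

On the equilibrium path (no stress test) the regulator holds the prior 2/5 and pays 2/5·261 + 3/5·201 = 225. Off-path (stress test) belief 0 gives 0·261 + 1·201 = 201.
Solvent: no stress test gives 225 − 4 = 221; stress test gives 201 − 38 = 163. Stays. ✓
Distressed: no stress test gives 225 − 3 = 222; stress test gives 201 − 80 = 121. Stays. ✓
Beliefs are Bayes-consistent on-path and both types best-respond.

Yes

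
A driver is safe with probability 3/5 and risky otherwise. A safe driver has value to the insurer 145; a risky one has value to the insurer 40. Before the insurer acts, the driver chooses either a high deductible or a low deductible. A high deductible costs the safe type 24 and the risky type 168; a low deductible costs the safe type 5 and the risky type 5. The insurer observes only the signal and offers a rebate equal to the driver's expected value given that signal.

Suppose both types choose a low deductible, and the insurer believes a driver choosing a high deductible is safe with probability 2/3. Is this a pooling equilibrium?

Yes

At the pooled signal (low deductible) the insurer holds the prior 3/5 and pays 3/5·145 + 2/5·40 = 103. Off-path (high deductible) belief 2/3 gives 2/3·145 + 1/3·40 = 110.
Safe: low deductible gives 103 − 5 = 98; high deductible gives 110 − 24 = 86. Stays. ✓
Risky: low deductible gives 103 − 5 = 98; high deductible gives 110 − 168 = -58. Stays. ✓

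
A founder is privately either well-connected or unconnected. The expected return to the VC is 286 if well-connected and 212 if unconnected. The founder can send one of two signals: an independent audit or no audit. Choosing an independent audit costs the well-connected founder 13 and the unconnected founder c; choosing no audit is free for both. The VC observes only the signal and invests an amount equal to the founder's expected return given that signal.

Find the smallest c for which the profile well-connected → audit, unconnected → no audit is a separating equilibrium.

74

Under separation: audit → well-connected (pays 286); no audit → unconnected (pays 212).
Well-connected: 286 − 13 = 273 ≥ 212 − 0 = 212. Holds regardless of c. ✓
Unconnected: 212 − 0 ≥ 286 − c, so c ≥ 286 − 212 = 74.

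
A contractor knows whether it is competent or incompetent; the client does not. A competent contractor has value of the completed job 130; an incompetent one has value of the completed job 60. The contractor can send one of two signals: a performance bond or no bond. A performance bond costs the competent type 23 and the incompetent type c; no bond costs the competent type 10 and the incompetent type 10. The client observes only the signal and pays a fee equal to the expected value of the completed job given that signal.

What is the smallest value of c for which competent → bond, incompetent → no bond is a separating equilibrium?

80

Under separation: bond → competent (pays 130); no bond → incompetent (pays 60).
Competent: 130 − 23 = 107 ≥ 60 − 10 = 50. Holds regardless of c. ✓
Incompetent: 60 − 10 ≥ 130 − c, so c ≥ 130 − 50 = 80.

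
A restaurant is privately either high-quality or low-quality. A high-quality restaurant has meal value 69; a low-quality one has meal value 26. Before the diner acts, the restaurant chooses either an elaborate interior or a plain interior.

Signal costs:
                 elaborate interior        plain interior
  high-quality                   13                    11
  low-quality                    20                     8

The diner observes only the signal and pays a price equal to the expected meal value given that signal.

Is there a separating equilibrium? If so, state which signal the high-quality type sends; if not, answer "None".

None

Try high-quality → elaborate interior, low-quality → plain interior:
  If types separate, elaborate interior earns payment 69 and plain interior earns 26.
  High-quality: elaborate interior gives 69 − 13 = 56; plain interior gives 26 − 11 = 15. No deviation. ✓
  Low-quality: plain interior gives 26 − 8 = 18; elaborate interior gives 69 − 20 = 49. Would deviate. ✗
Try high-quality → plain interior, low-quality → elaborate interior:
  If types separate, plain interior earns payment 69 and elaborate interior earns 26.
  High-quality: plain interior gives 69 − 11 = 58; elaborate interior gives 26 − 13 = 13. No deviation. ✓
  Low-quality: elaborate interior gives 26 − 20 = 6; plain interior gives 69 − 8 = 61. Would deviate. ✗
Neither assignment is incentive-compatible.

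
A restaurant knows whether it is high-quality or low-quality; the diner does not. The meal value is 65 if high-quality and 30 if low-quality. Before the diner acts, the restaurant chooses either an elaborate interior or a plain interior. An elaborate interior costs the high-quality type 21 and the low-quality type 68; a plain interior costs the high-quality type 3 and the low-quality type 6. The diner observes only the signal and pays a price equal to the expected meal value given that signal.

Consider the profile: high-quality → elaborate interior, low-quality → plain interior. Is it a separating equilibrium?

If types separate, elaborate interior earns payment 65 and plain interior earns 30.
High-quality: elaborate interior gives 65 − 21 = 44; plain interior gives 30 − 3 = 27. No deviation. ✓
Low-quality: plain interior gives 30 − 6 = 24; elaborate interior gives 65 − 68 = -3. No deviation. ✓
Neither type gains from mimicking the other.

Yes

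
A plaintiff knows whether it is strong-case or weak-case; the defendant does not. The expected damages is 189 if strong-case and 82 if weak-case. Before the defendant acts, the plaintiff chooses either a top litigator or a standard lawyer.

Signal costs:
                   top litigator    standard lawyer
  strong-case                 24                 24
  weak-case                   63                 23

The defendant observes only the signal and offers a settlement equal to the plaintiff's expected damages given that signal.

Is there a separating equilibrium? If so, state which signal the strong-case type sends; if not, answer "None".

None

Try strong-case → top litigator, weak-case → standard lawyer:
  Under separation the defendant infers type exactly: top litigator → strong-case (pays 189), standard lawyer → weak-case (pays 82).
  Strong-case: top litigator gives 189 − 24 = 165; standard lawyer gives 82 − 24 = 58. No deviation. ✓
  Weak-case: standard lawyer gives 82 − 23 = 59; top litigator gives 189 − 63 = 126. Would deviate. ✗
Try strong-case → standard lawyer, weak-case → top litigator:
  Under separation the defendant infers type exactly: standard lawyer → strong-case (pays 189), top litigator → weak-case (pays 82).
  Strong-case: standard lawyer gives 189 − 24 = 165; top litigator gives 82 − 24 = 58. No deviation. ✓
  Weak-case: top litigator gives 82 − 63 = 19; standard lawyer gives 189 − 23 = 166. Would deviate. ✗
Neither assignment is incentive-compatible.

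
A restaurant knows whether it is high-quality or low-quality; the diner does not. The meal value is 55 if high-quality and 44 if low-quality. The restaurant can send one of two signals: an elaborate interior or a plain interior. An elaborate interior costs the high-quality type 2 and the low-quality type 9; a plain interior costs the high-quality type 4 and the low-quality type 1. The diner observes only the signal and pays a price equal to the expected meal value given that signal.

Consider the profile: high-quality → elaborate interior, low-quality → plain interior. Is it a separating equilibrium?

Under separation the diner infers type exactly: elaborate interior → high-quality (pays 55), plain interior → low-quality (pays 44).
High-quality: elaborate interior gives 55 − 2 = 53; plain interior gives 44 − 4 = 40. No deviation. ✓
Low-quality: plain interior gives 44 − 1 = 43; elaborate interior gives 55 − 9 = 46. Would deviate. ✗

No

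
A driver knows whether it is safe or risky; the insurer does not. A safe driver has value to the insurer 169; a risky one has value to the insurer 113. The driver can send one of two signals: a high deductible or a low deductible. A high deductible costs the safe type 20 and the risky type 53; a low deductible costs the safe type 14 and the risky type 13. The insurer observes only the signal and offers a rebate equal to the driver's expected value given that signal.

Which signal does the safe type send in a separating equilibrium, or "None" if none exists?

None

Try safe → high deductible, risky → low deductible:
  Under separation the insurer infers type exactly: high deductible → safe (pays 169), low deductible → risky (pays 113).
  Safe: high deductible gives 169 − 20 = 149; low deductible gives 113 − 14 = 99. No deviation. ✓
  Risky: low deductible gives 113 − 13 = 100; high deductible gives 169 − 53 = 116. Would deviate. ✗
Try safe → low deductible, risky → high deductible:
  Under separation the insurer infers type exactly: low deductible → safe (pays 169), high deductible → risky (pays 113).
  Safe: low deductible gives 169 − 14 = 155; high deductible gives 113 − 20 = 93. No deviation. ✓
  Risky: high deductible gives 113 − 53 = 60; low deductible gives 169 − 13 = 156. Would deviate. ✗
Neither assignment is incentive-compatible.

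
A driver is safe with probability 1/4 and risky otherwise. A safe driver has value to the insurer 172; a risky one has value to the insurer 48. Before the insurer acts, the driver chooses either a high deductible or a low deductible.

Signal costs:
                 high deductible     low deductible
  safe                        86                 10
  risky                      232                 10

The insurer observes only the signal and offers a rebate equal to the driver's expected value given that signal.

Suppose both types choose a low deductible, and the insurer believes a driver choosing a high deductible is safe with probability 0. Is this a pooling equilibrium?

On the equilibrium path (low deductible) the insurer holds the prior 1/4 and pays 1/4·172 + 3/4·48 = 79. Off-path (high deductible) belief 0 gives 0·172 + 1·48 = 48.
Safe: low deductible gives 79 − 10 = 69; high deductible gives 48 − 86 = -38. Stays. ✓
Risky: low deductible gives 79 − 10 = 69; high deductible gives 48 − 232 = -184. Stays. ✓
Beliefs are Bayes-consistent on-path and both types best-respond.

Yes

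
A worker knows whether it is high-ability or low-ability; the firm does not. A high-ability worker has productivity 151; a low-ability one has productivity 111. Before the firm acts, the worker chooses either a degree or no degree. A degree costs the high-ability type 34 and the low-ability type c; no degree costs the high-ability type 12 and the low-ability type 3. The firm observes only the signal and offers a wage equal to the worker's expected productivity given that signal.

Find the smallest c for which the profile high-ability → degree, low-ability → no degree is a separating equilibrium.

43

Under separation: degree → high-ability (pays 151); no degree → low-ability (pays 111).
High-ability: 151 − 34 = 117 ≥ 111 − 12 = 99. Holds regardless of c. ✓
Low-ability: 111 − 3 ≥ 151 − c, so c ≥ 151 − 108 = 43.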